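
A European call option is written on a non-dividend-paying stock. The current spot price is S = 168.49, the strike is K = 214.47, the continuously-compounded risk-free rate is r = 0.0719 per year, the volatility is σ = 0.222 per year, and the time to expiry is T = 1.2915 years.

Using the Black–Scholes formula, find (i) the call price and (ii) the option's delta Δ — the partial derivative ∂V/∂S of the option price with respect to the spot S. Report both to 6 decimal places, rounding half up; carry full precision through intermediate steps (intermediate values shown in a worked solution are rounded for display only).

σ√T = 0.222·√1.2915 = 0.252290
d₁ = (ln(S/K) + (r+σ²/2)T) / (σ√T) = (ln(168.49/214.47) + (0.0719+0.222²/2)·1.2915) / 0.252290 = (-0.241293 + 0.124684) / 0.252290 = -0.462204
d₂ = d₁ − σ√T = -0.462204 − 0.252290 = -0.714494
e^{−rT} = e^{−0.0719·1.2915} = 0.911322
N(d₁) = 0.321968,  N(d₂) = 0.237461
Call price V = S·N(d₁) − K·e^{−rT}·N(d₂) = 54.248310 − 46.412025 = 7.836284
Δ = N(d₁) = 0.321968

price = 7.836284
Δ = 0.321968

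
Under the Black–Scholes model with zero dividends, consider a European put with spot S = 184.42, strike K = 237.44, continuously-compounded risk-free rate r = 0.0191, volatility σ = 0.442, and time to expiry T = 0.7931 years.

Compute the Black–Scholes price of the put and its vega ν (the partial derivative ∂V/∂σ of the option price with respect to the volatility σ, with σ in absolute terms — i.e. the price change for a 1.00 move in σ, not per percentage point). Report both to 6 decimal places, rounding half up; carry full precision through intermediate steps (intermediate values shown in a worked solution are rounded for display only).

σ√T = 0.442·√0.7931 = 0.393628
d₁ = (ln(S/K) + (r+σ²/2)T) / (σ√T) = (ln(184.42/237.44) + (0.0191+0.442²/2)·0.7931) / 0.393628 = (-0.252699 + 0.092620) / 0.393628 = -0.406677
d₂ = d₁ − σ√T = -0.406677 − 0.393628 = -0.800305
e^{−rT} = e^{−0.0191·0.7931} = 0.984966
N(−d₁) = 0.657877,  N(−d₂) = 0.788233
Put price V = K·e^{−rT}·N(−d₂) − S·N(−d₁) = 184.344276 − 121.325719 = 63.018556
φ(d₁) = (1/√(2π))·e^{−d₁²/2} = 0.367280
ν = S·φ(d₁)·√T = 60.321062

price = 63.018556
ν = 60.321062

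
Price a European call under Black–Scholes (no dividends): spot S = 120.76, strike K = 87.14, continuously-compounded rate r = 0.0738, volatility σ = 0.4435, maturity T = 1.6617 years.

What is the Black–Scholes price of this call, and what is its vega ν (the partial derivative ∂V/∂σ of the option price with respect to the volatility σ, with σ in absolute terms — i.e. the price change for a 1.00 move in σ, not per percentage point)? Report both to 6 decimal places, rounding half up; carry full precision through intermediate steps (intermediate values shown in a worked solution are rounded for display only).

price = 50.320922
ν = 34.993798

σ√T = 0.4435·√1.6617 = 0.571702
d₁ = (ln(S/K) + (r+σ²/2)T) / (σ√T) = (ln(120.76/87.14) + (0.0738+0.4435²/2)·1.6617) / 0.571702 = (0.326289 + 0.286055) / 0.571702 = 1.071089
d₂ = d₁ − σ√T = 1.071089 − 0.571702 = 0.499387
e^{−rT} = e^{−0.0738·1.6617} = 0.884588
N(d₁) = 0.857935,  N(d₂) = 0.691247
Call price V = S·N(d₁) − K·e^{−rT}·N(d₂) = 103.604278 − 53.283356 = 50.320922
φ(d₁) = (1/√(2π))·e^{−d₁²/2} = 0.224798
ν = S·φ(d₁)·√T = 34.993798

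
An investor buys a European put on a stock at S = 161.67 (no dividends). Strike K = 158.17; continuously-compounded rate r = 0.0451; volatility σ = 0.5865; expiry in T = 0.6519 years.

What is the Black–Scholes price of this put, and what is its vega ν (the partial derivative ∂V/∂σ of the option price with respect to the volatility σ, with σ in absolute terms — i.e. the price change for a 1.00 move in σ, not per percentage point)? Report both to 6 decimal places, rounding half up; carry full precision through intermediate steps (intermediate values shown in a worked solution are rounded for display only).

price = 25.630971
ν = 49.065077

σ√T = 0.5865·√0.6519 = 0.473542
d₁ = (ln(S/K) + (r+σ²/2)T) / (σ√T) = (ln(161.67/158.17) + (0.0451+0.5865²/2)·0.6519) / 0.473542 = (0.021887 + 0.141522) / 0.473542 = 0.345077
d₂ = d₁ − σ√T = 0.345077 − 0.473542 = -0.128465
e^{−rT} = e^{−0.0451·0.6519} = 0.971027
N(−d₁) = 0.365018,  N(−d₂) = 0.551109
Put price V = K·e^{−rT}·N(−d₂) − S·N(−d₁) = 84.643461 − 59.012491 = 25.630971
φ(d₁) = (1/√(2π))·e^{−d₁²/2} = 0.375883
ν = S·φ(d₁)·√T = 49.065077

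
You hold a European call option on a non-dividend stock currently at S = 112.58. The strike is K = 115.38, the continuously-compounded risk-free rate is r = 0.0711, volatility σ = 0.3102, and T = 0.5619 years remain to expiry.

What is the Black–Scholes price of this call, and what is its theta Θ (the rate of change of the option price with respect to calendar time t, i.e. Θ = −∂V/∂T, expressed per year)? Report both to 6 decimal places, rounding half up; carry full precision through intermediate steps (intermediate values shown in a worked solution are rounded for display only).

σ√T = 0.3102·√0.5619 = 0.232526
d₁ = (ln(S/K) + (r+σ²/2)T) / (σ√T) = (ln(112.58/115.38) + (0.0711+0.3102²/2)·0.5619) / 0.232526 = (-0.024567 + 0.066985) / 0.232526 = 0.182424
d₂ = d₁ − σ√T = 0.182424 − 0.232526 = -0.050102
e^{−rT} = e^{−0.0711·0.5619} = 0.960836
N(d₁) = 0.572375,  N(d₂) = 0.480021
Call price V = S·N(d₁) − K·e^{−rT}·N(d₂) = 64.437975 − 53.215708 = 11.222267
φ(d₁) = (1/√(2π))·e^{−d₁²/2} = 0.392359
Θ = −S·φ(d₁)·σ/(2√T) − r·K·e^{−rT}·N(d₂) = −9.139601 − 3.783637 = -12.923238

price = 11.222267
Θ = -12.923238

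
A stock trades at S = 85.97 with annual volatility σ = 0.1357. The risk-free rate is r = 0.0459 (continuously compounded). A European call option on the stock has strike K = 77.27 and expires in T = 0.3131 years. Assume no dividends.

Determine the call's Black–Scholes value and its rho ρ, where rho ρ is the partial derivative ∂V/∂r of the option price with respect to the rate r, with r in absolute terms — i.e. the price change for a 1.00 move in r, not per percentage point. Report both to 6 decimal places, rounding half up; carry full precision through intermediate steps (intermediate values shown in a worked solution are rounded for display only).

price = 9.947161
ρ = 22.421824

σ√T = 0.1357·√0.3131 = 0.075931
d₁ = (ln(S/K) + (r+σ²/2)T) / (σ√T) = (ln(85.97/77.27) + (0.0459+0.1357²/2)·0.3131) / 0.075931 = (0.106693 + 0.017254) / 0.075931 = 1.632351
d₂ = d₁ − σ√T = 1.632351 − 0.075931 = 1.556420
e^{−rT} = e^{−0.0459·0.3131} = 0.985731
N(d₁) = 0.948697,  N(d₂) = 0.940196
Call price V = S·N(d₁) − K·e^{−rT}·N(d₂) = 81.559500 − 71.612340 = 9.947161
ρ = K·T·e^{−rT}·N(d₂) = 22.421824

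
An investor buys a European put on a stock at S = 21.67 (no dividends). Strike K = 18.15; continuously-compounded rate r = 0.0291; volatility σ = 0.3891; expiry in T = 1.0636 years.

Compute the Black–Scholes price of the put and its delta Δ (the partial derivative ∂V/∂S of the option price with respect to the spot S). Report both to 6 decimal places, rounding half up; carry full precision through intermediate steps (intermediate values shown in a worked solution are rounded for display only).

σ√T = 0.3891·√1.0636 = 0.401283
d₁ = (ln(S/K) + (r+σ²/2)T) / (σ√T) = (ln(21.67/18.15) + (0.0291+0.3891²/2)·1.0636) / 0.401283 = (0.177258 + 0.111465) / 0.401283 = 0.719500
d₂ = d₁ − σ√T = 0.719500 − 0.401283 = 0.318217
e^{−rT} = e^{−0.0291·1.0636} = 0.969523
N(−d₁) = 0.235916,  N(−d₂) = 0.375160
Put price V = K·e^{−rT}·N(−d₂) − S·N(−d₁) = 6.601634 − 5.112309 = 1.489325
Δ = −N(−d₁) = -0.235916

price = 1.489325
Δ = -0.235916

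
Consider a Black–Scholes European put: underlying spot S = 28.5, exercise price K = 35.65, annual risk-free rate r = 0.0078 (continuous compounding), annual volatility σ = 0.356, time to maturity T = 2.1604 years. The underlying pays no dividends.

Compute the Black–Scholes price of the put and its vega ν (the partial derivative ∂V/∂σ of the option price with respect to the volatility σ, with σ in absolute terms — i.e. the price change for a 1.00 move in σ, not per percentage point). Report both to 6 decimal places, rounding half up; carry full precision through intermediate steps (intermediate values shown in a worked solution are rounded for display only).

σ√T = 0.356·√2.1604 = 0.523259
d₁ = (ln(S/K) + (r+σ²/2)T) / (σ√T) = (ln(28.5/35.65) + (0.0078+0.356²/2)·2.1604) / 0.523259 = (-0.223845 + 0.153751) / 0.523259 = -0.133956
d₂ = d₁ − σ√T = -0.133956 − 0.523259 = -0.657215
e^{−rT} = e^{−0.0078·2.1604} = 0.983290
N(−d₁) = 0.553281,  N(−d₂) = 0.744479
Put price V = K·e^{−rT}·N(−d₂) − S·N(−d₁) = 26.097176 − 15.768517 = 10.328659
φ(d₁) = (1/√(2π))·e^{−d₁²/2} = 0.395379
ν = S·φ(d₁)·√T = 16.562484

price = 10.328659
ν = 16.562484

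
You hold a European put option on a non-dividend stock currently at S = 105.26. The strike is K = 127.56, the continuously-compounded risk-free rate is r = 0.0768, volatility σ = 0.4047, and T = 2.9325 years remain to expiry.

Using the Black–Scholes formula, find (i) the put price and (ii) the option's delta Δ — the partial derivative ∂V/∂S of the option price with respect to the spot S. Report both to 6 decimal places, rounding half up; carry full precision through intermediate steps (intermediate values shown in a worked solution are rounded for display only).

price = 26.385241
Δ = -0.346708

σ√T = 0.4047·√2.9325 = 0.693030
d₁ = (ln(S/K) + (r+σ²/2)T) / (σ√T) = (ln(105.26/127.56) + (0.0768+0.4047²/2)·2.9325) / 0.693030 = (-0.192153 + 0.465361) / 0.693030 = 0.394222
d₂ = d₁ − σ√T = 0.394222 − 0.693030 = -0.298808
e^{−rT} = e^{−0.0768·2.9325} = 0.798344
N(−d₁) = 0.346708,  N(−d₂) = 0.617457
Put price V = K·e^{−rT}·N(−d₂) − S·N(−d₁) = 62.879766 − 36.494525 = 26.385241
Δ = −N(−d₁) = -0.346708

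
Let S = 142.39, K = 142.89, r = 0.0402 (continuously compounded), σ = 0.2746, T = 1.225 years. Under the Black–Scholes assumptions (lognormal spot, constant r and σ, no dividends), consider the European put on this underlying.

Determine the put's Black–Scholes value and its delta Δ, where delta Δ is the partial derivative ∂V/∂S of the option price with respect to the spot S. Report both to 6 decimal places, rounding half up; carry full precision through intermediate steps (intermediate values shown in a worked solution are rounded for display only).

σ√T = 0.2746·√1.225 = 0.303927
d₁ = (ln(S/K) + (r+σ²/2)T) / (σ√T) = (ln(142.39/142.89) + (0.0402+0.2746²/2)·1.225) / 0.303927 = (-0.003505 + 0.095431) / 0.303927 = 0.302459
d₂ = d₁ − σ√T = 0.302459 − 0.303927 = -0.001467
e^{−rT} = e^{−0.0402·1.225} = 0.951948
N(−d₁) = 0.381151,  N(−d₂) = 0.500585
Put price V = K·e^{−rT}·N(−d₂) − S·N(−d₁) = 68.091547 − 54.272100 = 13.819447
Δ = −N(−d₁) = -0.381151

price = 13.819447
Δ = -0.381151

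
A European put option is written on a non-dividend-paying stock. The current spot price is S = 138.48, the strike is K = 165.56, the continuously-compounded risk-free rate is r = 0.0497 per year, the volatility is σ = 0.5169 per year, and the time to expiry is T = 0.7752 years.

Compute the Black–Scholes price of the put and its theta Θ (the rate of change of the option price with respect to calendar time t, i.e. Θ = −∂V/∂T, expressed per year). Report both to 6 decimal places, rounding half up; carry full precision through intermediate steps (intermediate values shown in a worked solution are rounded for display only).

price = 38.448301
Θ = -10.592538

σ√T = 0.5169·√0.7752 = 0.455107
d₁ = (ln(S/K) + (r+σ²/2)T) / (σ√T) = (ln(138.48/165.56) + (0.0497+0.5169²/2)·0.7752) / 0.455107 = (-0.178608 + 0.142089) / 0.455107 = -0.080243
d₂ = d₁ − σ√T = -0.080243 − 0.455107 = -0.535350
e^{−rT} = e^{−0.0497·0.7752} = 0.962205
N(−d₁) = 0.531978,  N(−d₂) = 0.703796
Put price V = K·e^{−rT}·N(−d₂) − S·N(−d₁) = 112.116619 − 73.668318 = 38.448301
φ(d₁) = (1/√(2π))·e^{−d₁²/2} = 0.397660
Θ = −S·φ(d₁)·σ/(2√T) + r·K·e^{−rT}·N(−d₂) = −16.164734 + 5.572196 = -10.592538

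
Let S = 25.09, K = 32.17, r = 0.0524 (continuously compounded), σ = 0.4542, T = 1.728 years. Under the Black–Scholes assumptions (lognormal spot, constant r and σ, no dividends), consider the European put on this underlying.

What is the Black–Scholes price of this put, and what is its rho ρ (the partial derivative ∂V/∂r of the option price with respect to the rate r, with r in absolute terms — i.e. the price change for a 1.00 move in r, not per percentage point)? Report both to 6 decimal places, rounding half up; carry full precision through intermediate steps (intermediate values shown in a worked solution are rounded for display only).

σ√T = 0.4542·√1.728 = 0.597061
d₁ = (ln(S/K) + (r+σ²/2)T) / (σ√T) = (ln(25.09/32.17) + (0.0524+0.4542²/2)·1.728) / 0.597061 = (-0.248565 + 0.268788) / 0.597061 = 0.033872
d₂ = d₁ − σ√T = 0.033872 − 0.597061 = -0.563190
e^{−rT} = e^{−0.0524·1.728} = 0.913431
N(−d₁) = 0.486490,  N(−d₂) = 0.713347
Put price V = K·e^{−rT}·N(−d₂) − S·N(−d₁) = 20.961766 − 12.206029 = 8.755737
ρ = −K·T·e^{−rT}·N(−d₂) = -36.221932

price = 8.755737
ρ = -36.221932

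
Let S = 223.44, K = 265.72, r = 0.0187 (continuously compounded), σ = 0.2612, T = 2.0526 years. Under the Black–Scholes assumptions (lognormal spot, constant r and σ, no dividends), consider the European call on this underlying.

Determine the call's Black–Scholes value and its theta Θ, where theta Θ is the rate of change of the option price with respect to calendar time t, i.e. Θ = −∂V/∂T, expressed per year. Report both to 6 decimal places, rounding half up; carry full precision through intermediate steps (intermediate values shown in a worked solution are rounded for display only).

price = 21.677717
Θ = -9.400607

σ√T = 0.2612·√2.0526 = 0.374219
d₁ = (ln(S/K) + (r+σ²/2)T) / (σ√T) = (ln(223.44/265.72) + (0.0187+0.2612²/2)·2.0526) / 0.374219 = (-0.173300 + 0.108403) / 0.374219 = -0.173420
d₂ = d₁ − σ√T = -0.173420 − 0.374219 = -0.547638
e^{−rT} = e^{−0.0187·2.0526} = 0.962344
N(d₁) = 0.431161,  N(d₂) = 0.291970
Call price V = S·N(d₁) − K·e^{−rT}·N(d₂) = 96.338577 − 74.660860 = 21.677717
φ(d₁) = (1/√(2π))·e^{−d₁²/2} = 0.392988
Θ = −S·φ(d₁)·σ/(2√T) − r·K·e^{−rT}·N(d₂) = −8.004449 − 1.396158 = -9.400607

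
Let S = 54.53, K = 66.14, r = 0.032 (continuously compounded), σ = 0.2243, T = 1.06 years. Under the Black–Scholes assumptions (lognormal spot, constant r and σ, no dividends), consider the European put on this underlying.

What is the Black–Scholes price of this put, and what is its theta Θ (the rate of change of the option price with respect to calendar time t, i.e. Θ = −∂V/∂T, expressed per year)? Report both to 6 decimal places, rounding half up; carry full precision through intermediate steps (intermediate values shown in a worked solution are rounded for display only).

σ√T = 0.2243·√1.06 = 0.230931
d₁ = (ln(S/K) + (r+σ²/2)T) / (σ√T) = (ln(54.53/66.14) + (0.032+0.2243²/2)·1.06) / 0.230931 = (-0.193023 + 0.060585) / 0.230931 = -0.573497
d₂ = d₁ − σ√T = -0.573497 − 0.230931 = -0.804428
e^{−rT} = e^{−0.032·1.06} = 0.966649
N(−d₁) = 0.716846,  N(−d₂) = 0.789425
Put price V = K·e^{−rT}·N(−d₂) − S·N(−d₁) = 50.471217 − 39.089599 = 11.381618
φ(d₁) = (1/√(2π))·e^{−d₁²/2} = 0.338447
Θ = −S·φ(d₁)·σ/(2√T) + r·K·e^{−rT}·N(−d₂) = −2.010354 + 1.615079 = -0.395275

price = 11.381618
Θ = -0.395275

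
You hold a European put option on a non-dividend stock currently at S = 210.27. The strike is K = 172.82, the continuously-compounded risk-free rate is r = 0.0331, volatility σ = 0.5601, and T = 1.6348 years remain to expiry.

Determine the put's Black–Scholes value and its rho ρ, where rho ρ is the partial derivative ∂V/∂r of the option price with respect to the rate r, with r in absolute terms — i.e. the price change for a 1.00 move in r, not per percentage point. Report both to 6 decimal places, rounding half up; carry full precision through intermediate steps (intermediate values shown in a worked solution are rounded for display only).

σ√T = 0.5601·√1.6348 = 0.716140
d₁ = (ln(S/K) + (r+σ²/2)T) / (σ√T) = (ln(210.27/172.82) + (0.0331+0.5601²/2)·1.6348) / 0.716140 = (0.196142 + 0.310540) / 0.716140 = 0.707518
d₂ = d₁ − σ√T = 0.707518 − 0.716140 = -0.008622
e^{−rT} = e^{−0.0331·1.6348} = 0.947326
N(−d₁) = 0.239622,  N(−d₂) = 0.503440
Put price V = K·e^{−rT}·N(−d₂) − S·N(−d₁) = 82.421570 − 50.385383 = 32.036187
ρ = −K·T·e^{−rT}·N(−d₂) = -134.742782

price = 32.036187
ρ = -134.742782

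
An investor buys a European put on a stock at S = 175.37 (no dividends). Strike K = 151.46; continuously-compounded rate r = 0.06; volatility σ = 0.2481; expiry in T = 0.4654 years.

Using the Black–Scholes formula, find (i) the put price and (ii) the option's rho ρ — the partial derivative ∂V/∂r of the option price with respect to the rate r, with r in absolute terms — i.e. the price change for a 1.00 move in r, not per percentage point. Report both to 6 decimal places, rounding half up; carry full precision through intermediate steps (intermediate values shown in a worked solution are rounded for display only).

σ√T = 0.2481·√0.4654 = 0.169254
d₁ = (ln(S/K) + (r+σ²/2)T) / (σ√T) = (ln(175.37/151.46) + (0.06+0.2481²/2)·0.4654) / 0.169254 = (0.146576 + 0.042248) / 0.169254 = 1.115622
d₂ = d₁ − σ√T = 1.115622 − 0.169254 = 0.946368
e^{−rT} = e^{−0.06·0.4654} = 0.972462
N(−d₁) = 0.132292,  N(−d₂) = 0.171980
Put price V = K·e^{−rT}·N(−d₂) − S·N(−d₁) = 25.330854 − 23.200032 = 2.130823
ρ = −K·T·e^{−rT}·N(−d₂) = -11.788980

price = 2.130823
ρ = -11.788980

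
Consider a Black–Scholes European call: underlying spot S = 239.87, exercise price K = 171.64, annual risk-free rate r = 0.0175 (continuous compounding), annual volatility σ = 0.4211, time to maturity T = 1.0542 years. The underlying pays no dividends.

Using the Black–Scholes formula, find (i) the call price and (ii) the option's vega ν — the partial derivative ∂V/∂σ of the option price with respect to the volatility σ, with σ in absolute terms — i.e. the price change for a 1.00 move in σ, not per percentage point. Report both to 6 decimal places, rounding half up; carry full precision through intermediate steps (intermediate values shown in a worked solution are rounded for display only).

σ√T = 0.4211·√1.0542 = 0.432361
d₁ = (ln(S/K) + (r+σ²/2)T) / (σ√T) = (ln(239.87/171.64) + (0.0175+0.4211²/2)·1.0542) / 0.432361 = (0.334698 + 0.111917) / 0.432361 = 1.032966
d₂ = d₁ − σ√T = 1.032966 − 0.432361 = 0.600605
e^{−rT} = e^{−0.0175·1.0542} = 0.981721
N(d₁) = 0.849190,  N(d₂) = 0.725948
Call price V = S·N(d₁) − K·e^{−rT}·N(d₂) = 203.695230 − 122.324138 = 81.371092
φ(d₁) = (1/√(2π))·e^{−d₁²/2} = 0.233997
ν = S·φ(d₁)·√T = 57.629827

price = 81.371092
ν = 57.629827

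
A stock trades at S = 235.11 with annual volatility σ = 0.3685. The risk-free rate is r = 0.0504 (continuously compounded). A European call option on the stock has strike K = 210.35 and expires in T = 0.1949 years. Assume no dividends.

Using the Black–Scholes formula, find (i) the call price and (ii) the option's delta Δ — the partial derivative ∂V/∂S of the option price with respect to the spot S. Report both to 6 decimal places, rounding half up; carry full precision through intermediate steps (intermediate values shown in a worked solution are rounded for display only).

price = 31.574987
Δ = 0.795528

σ√T = 0.3685·√0.1949 = 0.162683
d₁ = (ln(S/K) + (r+σ²/2)T) / (σ√T) = (ln(235.11/210.35) + (0.0504+0.3685²/2)·0.1949) / 0.162683 = (0.111281 + 0.023056) / 0.162683 = 0.825754
d₂ = d₁ − σ√T = 0.825754 − 0.162683 = 0.663071
e^{−rT} = e^{−0.0504·0.1949} = 0.990225
N(d₁) = 0.795528,  N(d₂) = 0.746357
Call price V = S·N(d₁) − K·e^{−rT}·N(d₂) = 187.036659 − 155.461672 = 31.574987
Δ = N(d₁) = 0.795528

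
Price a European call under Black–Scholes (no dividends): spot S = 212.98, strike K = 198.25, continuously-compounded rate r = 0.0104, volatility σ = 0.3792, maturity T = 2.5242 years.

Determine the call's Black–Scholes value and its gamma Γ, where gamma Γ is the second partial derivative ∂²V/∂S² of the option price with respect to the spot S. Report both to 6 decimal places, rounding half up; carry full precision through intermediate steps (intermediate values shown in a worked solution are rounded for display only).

price = 58.621113
Γ = 0.002792

σ√T = 0.3792·√2.5242 = 0.602463
d₁ = (ln(S/K) + (r+σ²/2)T) / (σ√T) = (ln(212.98/198.25) + (0.0104+0.3792²/2)·2.5242) / 0.602463 = (0.071669 + 0.207732) / 0.602463 = 0.463766
d₂ = d₁ − σ√T = 0.463766 − 0.602463 = -0.138697
e^{−rT} = e^{−0.0104·2.5242} = 0.974090
N(d₁) = 0.678592,  N(d₂) = 0.444845
Call price V = S·N(d₁) − K·e^{−rT}·N(d₂) = 144.526591 − 85.905478 = 58.621113
φ(d₁) = (1/√(2π))·e^{−d₁²/2} = 0.358267
Γ = φ(d₁) / (S·σ·√T) = 0.002792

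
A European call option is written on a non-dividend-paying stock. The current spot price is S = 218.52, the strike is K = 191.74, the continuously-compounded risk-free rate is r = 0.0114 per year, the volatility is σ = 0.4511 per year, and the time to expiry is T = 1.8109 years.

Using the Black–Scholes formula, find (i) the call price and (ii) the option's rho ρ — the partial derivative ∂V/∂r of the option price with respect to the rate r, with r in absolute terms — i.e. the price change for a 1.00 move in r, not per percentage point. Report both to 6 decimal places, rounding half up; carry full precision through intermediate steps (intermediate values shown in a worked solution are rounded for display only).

price = 65.256844
ρ = 162.719975

σ√T = 0.4511·√1.8109 = 0.607044
d₁ = (ln(S/K) + (r+σ²/2)T) / (σ√T) = (ln(218.52/191.74) + (0.0114+0.4511²/2)·1.8109) / 0.607044 = (0.130737 + 0.204895) / 0.607044 = 0.552897
d₂ = d₁ − σ√T = 0.552897 − 0.607044 = -0.054147
e^{−rT} = e^{−0.0114·1.8109} = 0.979567
N(d₁) = 0.709833,  N(d₂) = 0.478409
Call price V = S·N(d₁) − K·e^{−rT}·N(d₂) = 155.112702 − 89.855859 = 65.256844
ρ = K·T·e^{−rT}·N(d₂) = 162.719975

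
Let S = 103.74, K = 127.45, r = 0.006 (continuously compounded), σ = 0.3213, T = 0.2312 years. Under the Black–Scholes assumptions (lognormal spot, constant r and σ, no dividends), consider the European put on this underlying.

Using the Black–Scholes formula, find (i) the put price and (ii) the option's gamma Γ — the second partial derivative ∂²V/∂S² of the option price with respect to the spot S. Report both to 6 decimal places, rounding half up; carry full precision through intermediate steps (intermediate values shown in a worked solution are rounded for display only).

price = 24.300608
Γ = 0.011452

σ√T = 0.3213·√0.2312 = 0.154492
d₁ = (ln(S/K) + (r+σ²/2)T) / (σ√T) = (ln(103.74/127.45) + (0.006+0.3213²/2)·0.2312) / 0.154492 = (-0.205836 + 0.013321) / 0.154492 = -1.246122
d₂ = d₁ − σ√T = -1.246122 − 0.154492 = -1.400614
e^{−rT} = e^{−0.006·0.2312} = 0.998614
N(−d₁) = 0.893640,  N(−d₂) = 0.919335
Put price V = K·e^{−rT}·N(−d₂) − S·N(−d₁) = 117.006850 − 92.706242 = 24.300608
φ(d₁) = (1/√(2π))·e^{−d₁²/2} = 0.183535
Γ = φ(d₁) / (S·σ·√T) = 0.011452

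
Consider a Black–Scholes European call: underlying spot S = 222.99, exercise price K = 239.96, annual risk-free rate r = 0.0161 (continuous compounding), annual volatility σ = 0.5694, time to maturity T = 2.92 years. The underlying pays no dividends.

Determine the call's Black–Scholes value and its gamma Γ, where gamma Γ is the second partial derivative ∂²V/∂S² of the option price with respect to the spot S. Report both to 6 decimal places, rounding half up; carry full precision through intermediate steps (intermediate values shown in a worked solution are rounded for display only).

price = 81.425265
Γ = 0.001655

σ√T = 0.5694·√2.92 = 0.972991
d₁ = (ln(S/K) + (r+σ²/2)T) / (σ√T) = (ln(222.99/239.96) + (0.0161+0.5694²/2)·2.92) / 0.972991 = (-0.073345 + 0.520368) / 0.972991 = 0.459431
d₂ = d₁ − σ√T = 0.459431 − 0.972991 = -0.513560
e^{−rT} = e^{−0.0161·2.92} = 0.954076
N(d₁) = 0.677038,  N(d₂) = 0.303780
Call price V = S·N(d₁) − K·e^{−rT}·N(d₂) = 150.972649 − 69.547384 = 81.425265
φ(d₁) = (1/√(2π))·e^{−d₁²/2} = 0.358984
Γ = φ(d₁) / (S·σ·√T) = 0.001655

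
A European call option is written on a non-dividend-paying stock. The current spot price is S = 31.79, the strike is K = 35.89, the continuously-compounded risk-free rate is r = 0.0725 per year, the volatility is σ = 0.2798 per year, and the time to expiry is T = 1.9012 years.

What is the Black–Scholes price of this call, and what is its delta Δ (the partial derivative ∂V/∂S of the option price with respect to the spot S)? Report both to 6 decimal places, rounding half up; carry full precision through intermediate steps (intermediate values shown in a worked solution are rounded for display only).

σ√T = 0.2798·√1.9012 = 0.385799
d₁ = (ln(S/K) + (r+σ²/2)T) / (σ√T) = (ln(31.79/35.89) + (0.0725+0.2798²/2)·1.9012) / 0.385799 = (-0.121307 + 0.212258) / 0.385799 = 0.235746
d₂ = d₁ − σ√T = 0.235746 − 0.385799 = -0.150053
e^{−rT} = e^{−0.0725·1.9012} = 0.871241
N(d₁) = 0.593185,  N(d₂) = 0.440361
Call price V = S·N(d₁) − K·e^{−rT}·N(d₂) = 18.857355 − 13.769579 = 5.087775
Δ = N(d₁) = 0.593185

price = 5.087775
Δ = 0.593185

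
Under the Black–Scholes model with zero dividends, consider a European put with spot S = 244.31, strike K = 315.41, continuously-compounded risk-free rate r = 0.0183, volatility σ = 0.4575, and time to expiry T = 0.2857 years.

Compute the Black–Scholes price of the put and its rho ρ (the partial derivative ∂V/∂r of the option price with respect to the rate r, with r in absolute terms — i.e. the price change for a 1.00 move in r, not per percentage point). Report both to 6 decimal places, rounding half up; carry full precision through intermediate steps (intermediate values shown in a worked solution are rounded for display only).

price = 74.825707
ρ = -78.346769

σ√T = 0.4575·√0.2857 = 0.244538
d₁ = (ln(S/K) + (r+σ²/2)T) / (σ√T) = (ln(244.31/315.41) + (0.0183+0.4575²/2)·0.2857) / 0.244538 = (-0.255435 + 0.035128) / 0.244538 = -0.900915
d₂ = d₁ − σ√T = -0.900915 − 0.244538 = -1.145452
e^{−rT} = e^{−0.0183·0.2857} = 0.994785
N(−d₁) = 0.816183,  N(−d₂) = 0.873989
Put price V = K·e^{−rT}·N(−d₂) − S·N(−d₁) = 274.227403 − 199.401696 = 74.825707
ρ = −K·T·e^{−rT}·N(−d₂) = -78.346769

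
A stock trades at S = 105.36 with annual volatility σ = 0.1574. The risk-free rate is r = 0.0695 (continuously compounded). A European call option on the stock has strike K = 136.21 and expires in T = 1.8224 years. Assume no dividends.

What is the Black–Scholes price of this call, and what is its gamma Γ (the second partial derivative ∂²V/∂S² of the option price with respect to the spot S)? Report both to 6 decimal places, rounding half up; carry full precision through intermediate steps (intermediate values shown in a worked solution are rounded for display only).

price = 3.936364
Γ = 0.015676

σ√T = 0.1574·√1.8224 = 0.212484
d₁ = (ln(S/K) + (r+σ²/2)T) / (σ√T) = (ln(105.36/136.21) + (0.0695+0.1574²/2)·1.8224) / 0.212484 = (-0.256815 + 0.149232) / 0.212484 = -0.506312
d₂ = d₁ − σ√T = -0.506312 − 0.212484 = -0.718796
e^{−rT} = e^{−0.0695·1.8224} = 0.881036
N(d₁) = 0.306319,  N(d₂) = 0.236133
Call price V = S·N(d₁) − K·e^{−rT}·N(d₂) = 32.273767 − 28.337403 = 3.936364
φ(d₁) = (1/√(2π))·e^{−d₁²/2} = 0.350949
Γ = φ(d₁) / (S·σ·√T) = 0.015676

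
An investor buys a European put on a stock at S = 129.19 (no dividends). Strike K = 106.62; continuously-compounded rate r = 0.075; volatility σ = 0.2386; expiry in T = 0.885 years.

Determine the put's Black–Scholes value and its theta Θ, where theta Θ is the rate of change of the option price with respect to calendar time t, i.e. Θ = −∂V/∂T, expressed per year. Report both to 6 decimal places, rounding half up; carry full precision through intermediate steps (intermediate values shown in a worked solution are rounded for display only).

σ√T = 0.2386·√0.885 = 0.224462
d₁ = (ln(S/K) + (r+σ²/2)T) / (σ√T) = (ln(129.19/106.62) + (0.075+0.2386²/2)·0.885) / 0.224462 = (0.192013 + 0.091567) / 0.224462 = 1.263377
d₂ = d₁ − σ√T = 1.263377 − 0.224462 = 1.038915
e^{−rT} = e^{−0.075·0.885} = 0.935780
N(−d₁) = 0.103227,  N(−d₂) = 0.149422
Put price V = K·e^{−rT}·N(−d₂) − S·N(−d₁) = 14.908269 − 13.335884 = 1.572385
φ(d₁) = (1/√(2π))·e^{−d₁²/2} = 0.179604
Θ = −S·φ(d₁)·σ/(2√T) + r·K·e^{−rT}·N(−d₂) = −2.942487 + 1.118120 = -1.824367

price = 1.572385
Θ = -1.824367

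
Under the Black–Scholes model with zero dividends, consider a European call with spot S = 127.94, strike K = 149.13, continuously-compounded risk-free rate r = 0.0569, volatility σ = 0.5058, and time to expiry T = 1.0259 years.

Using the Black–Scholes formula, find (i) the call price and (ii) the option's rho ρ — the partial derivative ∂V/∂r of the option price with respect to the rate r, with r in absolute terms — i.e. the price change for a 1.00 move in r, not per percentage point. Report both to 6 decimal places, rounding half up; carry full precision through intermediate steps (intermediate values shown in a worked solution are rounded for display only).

price = 21.239497
ρ = 47.549064

σ√T = 0.5058·√1.0259 = 0.512308
d₁ = (ln(S/K) + (r+σ²/2)T) / (σ√T) = (ln(127.94/149.13) + (0.0569+0.5058²/2)·1.0259) / 0.512308 = (-0.153257 + 0.189604) / 0.512308 = 0.070947
d₂ = d₁ − σ√T = 0.070947 − 0.512308 = -0.441362
e^{−rT} = e^{−0.0569·1.0259} = 0.943297
N(d₁) = 0.528280,  N(d₂) = 0.329476
Call price V = S·N(d₁) − K·e^{−rT}·N(d₂) = 67.588131 − 46.348634 = 21.239497
ρ = K·T·e^{−rT}·N(d₂) = 47.549064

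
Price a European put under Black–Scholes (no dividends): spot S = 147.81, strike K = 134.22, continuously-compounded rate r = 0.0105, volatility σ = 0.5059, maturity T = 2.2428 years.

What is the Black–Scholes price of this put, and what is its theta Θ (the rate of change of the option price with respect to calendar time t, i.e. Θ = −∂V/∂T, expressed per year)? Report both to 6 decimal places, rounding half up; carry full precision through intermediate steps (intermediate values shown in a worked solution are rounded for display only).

σ√T = 0.5059·√2.2428 = 0.757635
d₁ = (ln(S/K) + (r+σ²/2)T) / (σ√T) = (ln(147.81/134.22) + (0.0105+0.5059²/2)·2.2428) / 0.757635 = (0.096447 + 0.310555) / 0.757635 = 0.537201
d₂ = d₁ − σ√T = 0.537201 − 0.757635 = -0.220434
e^{−rT} = e^{−0.0105·2.2428} = 0.976726
N(−d₁) = 0.295564,  N(−d₂) = 0.587233
Put price V = K·e^{−rT}·N(−d₂) − S·N(−d₁) = 76.984026 − 43.687379 = 33.296647
φ(d₁) = (1/√(2π))·e^{−d₁²/2} = 0.345338
Θ = −S·φ(d₁)·σ/(2√T) + r·K·e^{−rT}·N(−d₂) = −8.621601 + 0.808332 = -7.813268

price = 33.296647
Θ = -7.813268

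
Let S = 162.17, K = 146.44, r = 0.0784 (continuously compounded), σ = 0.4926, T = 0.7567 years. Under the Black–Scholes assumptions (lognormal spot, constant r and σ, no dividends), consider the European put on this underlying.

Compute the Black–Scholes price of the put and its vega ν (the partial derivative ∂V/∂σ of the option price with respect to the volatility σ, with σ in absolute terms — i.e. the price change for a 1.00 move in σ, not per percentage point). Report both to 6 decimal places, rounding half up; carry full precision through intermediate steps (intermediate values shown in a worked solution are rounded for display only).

σ√T = 0.4926·√0.7567 = 0.428505
d₁ = (ln(S/K) + (r+σ²/2)T) / (σ√T) = (ln(162.17/146.44) + (0.0784+0.4926²/2)·0.7567) / 0.428505 = (0.102029 + 0.151134) / 0.428505 = 0.590805
d₂ = d₁ − σ√T = 0.590805 − 0.428505 = 0.162300
e^{−rT} = e^{−0.0784·0.7567} = 0.942400
N(−d₁) = 0.277326,  N(−d₂) = 0.435535
Put price V = K·e^{−rT}·N(−d₂) − S·N(−d₁) = 60.106041 − 44.973887 = 15.132154
φ(d₁) = (1/√(2π))·e^{−d₁²/2} = 0.335054
ν = S·φ(d₁)·√T = 47.265810

price = 15.132154
ν = 47.265810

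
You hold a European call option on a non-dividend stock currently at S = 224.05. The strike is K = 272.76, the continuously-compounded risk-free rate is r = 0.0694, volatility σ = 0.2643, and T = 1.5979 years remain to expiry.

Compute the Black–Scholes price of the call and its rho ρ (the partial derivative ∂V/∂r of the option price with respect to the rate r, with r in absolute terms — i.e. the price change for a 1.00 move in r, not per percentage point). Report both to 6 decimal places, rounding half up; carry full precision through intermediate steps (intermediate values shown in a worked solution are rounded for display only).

σ√T = 0.2643·√1.5979 = 0.334097
d₁ = (ln(S/K) + (r+σ²/2)T) / (σ√T) = (ln(224.05/272.76) + (0.0694+0.2643²/2)·1.5979) / 0.334097 = (-0.196723 + 0.166705) / 0.334097 = -0.089850
d₂ = d₁ − σ√T = -0.089850 − 0.334097 = -0.423946
e^{−rT} = e^{−0.0694·1.5979} = 0.895033
N(d₁) = 0.464203,  N(d₂) = 0.335802
Call price V = S·N(d₁) − K·e^{−rT}·N(d₂) = 104.004737 − 81.979217 = 22.025520
ρ = K·T·e^{−rT}·N(d₂) = 130.994590

price = 22.025520
ρ = 130.994590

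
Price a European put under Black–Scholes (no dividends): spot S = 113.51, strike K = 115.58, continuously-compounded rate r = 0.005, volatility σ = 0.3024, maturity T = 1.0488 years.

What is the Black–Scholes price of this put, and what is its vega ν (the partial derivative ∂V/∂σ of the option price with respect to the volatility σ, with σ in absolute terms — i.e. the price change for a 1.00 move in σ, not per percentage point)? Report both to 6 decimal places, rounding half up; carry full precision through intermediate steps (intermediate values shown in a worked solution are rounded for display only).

price = 14.803046
ν = 46.078354

σ√T = 0.3024·√1.0488 = 0.309691
d₁ = (ln(S/K) + (r+σ²/2)T) / (σ√T) = (ln(113.51/115.58) + (0.005+0.3024²/2)·1.0488) / 0.309691 = (-0.018072 + 0.053198) / 0.309691 = 0.113423
d₂ = d₁ − σ√T = 0.113423 − 0.309691 = -0.196267
e^{−rT} = e^{−0.005·1.0488} = 0.994770
N(−d₁) = 0.454847,  N(−d₂) = 0.577800
Put price V = K·e^{−rT}·N(−d₂) − S·N(−d₁) = 66.432780 − 51.629734 = 14.803046
φ(d₁) = (1/√(2π))·e^{−d₁²/2} = 0.396384
ν = S·φ(d₁)·√T = 46.078354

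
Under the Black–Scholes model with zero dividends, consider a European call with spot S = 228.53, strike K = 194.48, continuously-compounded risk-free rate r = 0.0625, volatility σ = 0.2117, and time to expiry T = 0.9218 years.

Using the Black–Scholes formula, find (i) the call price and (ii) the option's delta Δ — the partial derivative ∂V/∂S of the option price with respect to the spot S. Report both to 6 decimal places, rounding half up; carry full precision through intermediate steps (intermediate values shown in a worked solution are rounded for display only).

σ√T = 0.2117·√0.9218 = 0.203254
d₁ = (ln(S/K) + (r+σ²/2)T) / (σ√T) = (ln(228.53/194.48) + (0.0625+0.2117²/2)·0.9218) / 0.203254 = (0.161338 + 0.078269) / 0.203254 = 1.178854
d₂ = d₁ − σ√T = 1.178854 − 0.203254 = 0.975600
e^{−rT} = e^{−0.0625·0.9218} = 0.944016
N(d₁) = 0.880772,  N(d₂) = 0.835369
Call price V = S·N(d₁) − K·e^{−rT}·N(d₂) = 201.282770 − 153.367120 = 47.915650
Δ = N(d₁) = 0.880772

price = 47.915650
Δ = 0.880772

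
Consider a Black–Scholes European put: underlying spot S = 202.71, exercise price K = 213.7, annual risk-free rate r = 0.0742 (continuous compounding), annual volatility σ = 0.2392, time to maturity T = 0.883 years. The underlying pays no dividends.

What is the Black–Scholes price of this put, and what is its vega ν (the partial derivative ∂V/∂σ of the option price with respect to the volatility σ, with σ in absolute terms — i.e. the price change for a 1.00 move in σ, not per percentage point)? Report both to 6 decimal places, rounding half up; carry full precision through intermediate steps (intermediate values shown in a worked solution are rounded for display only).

σ√T = 0.2392·√0.883 = 0.224772
d₁ = (ln(S/K) + (r+σ²/2)T) / (σ√T) = (ln(202.71/213.7) + (0.0742+0.2392²/2)·0.883) / 0.224772 = (-0.052797 + 0.090780) / 0.224772 = 0.168985
d₂ = d₁ − σ√T = 0.168985 − 0.224772 = -0.055787
e^{−rT} = e^{−0.0742·0.883} = 0.936582
N(−d₁) = 0.432904,  N(−d₂) = 0.522244
Put price V = K·e^{−rT}·N(−d₂) − S·N(−d₁) = 104.525874 − 87.754038 = 16.771836
φ(d₁) = (1/√(2π))·e^{−d₁²/2} = 0.393287
ν = S·φ(d₁)·√T = 74.914308

price = 16.771836
ν = 74.914308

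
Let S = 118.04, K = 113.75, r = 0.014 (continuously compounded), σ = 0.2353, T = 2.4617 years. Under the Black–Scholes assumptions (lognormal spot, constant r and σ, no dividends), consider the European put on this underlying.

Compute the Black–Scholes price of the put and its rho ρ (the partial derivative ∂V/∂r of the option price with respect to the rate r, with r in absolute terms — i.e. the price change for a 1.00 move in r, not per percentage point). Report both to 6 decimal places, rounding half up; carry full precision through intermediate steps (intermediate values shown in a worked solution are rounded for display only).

σ√T = 0.2353·√2.4617 = 0.369181
d₁ = (ln(S/K) + (r+σ²/2)T) / (σ√T) = (ln(118.04/113.75) + (0.014+0.2353²/2)·2.4617) / 0.369181 = (0.037020 + 0.102611) / 0.369181 = 0.378220
d₂ = d₁ − σ√T = 0.378220 − 0.369181 = 0.009039
e^{−rT} = e^{−0.014·2.4617} = 0.966123
N(−d₁) = 0.352634,  N(−d₂) = 0.496394
Put price V = K·e^{−rT}·N(−d₂) − S·N(−d₁) = 54.551988 − 41.624873 = 12.927115
ρ = −K·T·e^{−rT}·N(−d₂) = -134.290629

price = 12.927115
ρ = -134.290629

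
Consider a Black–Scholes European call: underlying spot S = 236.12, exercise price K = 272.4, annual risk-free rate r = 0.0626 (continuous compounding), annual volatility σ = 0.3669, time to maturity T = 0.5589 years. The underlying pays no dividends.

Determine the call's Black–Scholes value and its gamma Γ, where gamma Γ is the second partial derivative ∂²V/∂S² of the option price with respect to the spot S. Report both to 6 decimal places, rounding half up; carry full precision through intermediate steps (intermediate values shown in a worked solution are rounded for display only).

σ√T = 0.3669·√0.5589 = 0.274293
d₁ = (ln(S/K) + (r+σ²/2)T) / (σ√T) = (ln(236.12/272.4) + (0.0626+0.3669²/2)·0.5589) / 0.274293 = (-0.142931 + 0.072605) / 0.274293 = -0.256390
d₂ = d₁ − σ√T = -0.256390 − 0.274293 = -0.530683
e^{−rT} = e^{−0.0626·0.5589} = 0.965618
N(d₁) = 0.398825,  N(d₂) = 0.297819
Call price V = S·N(d₁) − K·e^{−rT}·N(d₂) = 94.170537 − 78.336683 = 15.833854
φ(d₁) = (1/√(2π))·e^{−d₁²/2} = 0.386043
Γ = φ(d₁) / (S·σ·√T) = 0.005961

price = 15.833854
Γ = 0.005961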